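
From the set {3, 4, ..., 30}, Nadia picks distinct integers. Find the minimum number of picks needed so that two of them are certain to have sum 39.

Two chosen integers sum to 39 exactly when both halves of some pair {x, 39−x} with 9 ≤ x ≤ 39−x ≤ 30 are chosen — 11 such pairs.
The remaining 6 elements (those with no distinct partner in range) can never complete a 39-sum, so the worst case takes all of them and one from each pair: 6 + 11 = 17.
Pigeonhole: the 18th integer has to be the second member of some pair, so 17 + 1 = 18.

18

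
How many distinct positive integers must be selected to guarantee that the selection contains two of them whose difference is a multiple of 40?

41

Integers whose pairwise differences are multiples of 40 are exactly those sharing a remainder mod 40. Pigeonhole: the 40 residue classes mod 40 are the pigeonholes.
With 40 integers one could put 1 in each residue class and have no class reach 2.
The 41st integer pushes some class to 2, so 40·1 + 1 = 41.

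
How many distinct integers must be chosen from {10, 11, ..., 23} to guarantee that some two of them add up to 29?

10

A set avoiding the sum 29 can contain at most one of each pair {x, 29−x}, plus the 4 elements whose complement lies outside the range.
The integers 15, …, 23 (9 of them) are such a set: any two sum to at least 15+16 = 31 > 29.
Any 10th integer completes one of the 5 pairs, so 10 choices force a sum of 29.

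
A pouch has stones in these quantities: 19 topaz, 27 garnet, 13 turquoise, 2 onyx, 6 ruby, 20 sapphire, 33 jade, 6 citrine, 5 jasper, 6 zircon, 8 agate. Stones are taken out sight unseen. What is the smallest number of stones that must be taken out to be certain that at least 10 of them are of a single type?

Put each drawn stone into a box by type. The largest draw with every box below 10 takes min(count, 9) from each type; types with fewer than 9 contribute all they have.
Σ min(cᵢ, 9) = 9 + 9 + 9 + 2 + 6 + 9 + 9 + 6 + 5 + 6 + 8 = 78.
Draw number 78 + 1 = 79 must push one box to 10.

79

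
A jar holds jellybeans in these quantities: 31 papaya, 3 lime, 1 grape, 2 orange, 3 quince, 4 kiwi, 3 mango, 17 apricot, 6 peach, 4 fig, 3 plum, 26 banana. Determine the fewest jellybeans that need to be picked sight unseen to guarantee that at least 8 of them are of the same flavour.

51

Pigeonhole: the 12 flavours are the holes; the jellybeans drawn are the pigeons.
To avoid 8 of any one flavour, the worst case takes at most 7 of each flavour, or every jellybean of a flavour that has fewer than 7.
That gives 7 + 3 + 1 + 2 + 3 + 4 + 3 + 7 + 6 + 4 + 3 + 7 = 50 jellybeans with no flavour reaching 8.
The next jellybean forces some flavour to 8, so 50 + 1 = 51.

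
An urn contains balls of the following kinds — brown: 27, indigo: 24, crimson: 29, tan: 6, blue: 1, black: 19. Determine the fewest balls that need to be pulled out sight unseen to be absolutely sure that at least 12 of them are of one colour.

52

An adversary could hand out at most 11 balls per colour (tan, blue run out sooner): 11 + 11 + 11 + 6 + 1 + 11 = 51 balls and still no colour has 12.
Pigeonhole: one more ball lands in a colour already at 11, so 52 draws are enough and 51 are not.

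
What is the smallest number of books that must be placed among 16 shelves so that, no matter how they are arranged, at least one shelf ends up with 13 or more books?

193

With 192 books one could put exactly 12 in each of the 16 shelves, and no shelf would reach 13.
One more book must land in a shelf that already has 12, giving it 13.
So 16 × 12 + 1 = 193 books are required.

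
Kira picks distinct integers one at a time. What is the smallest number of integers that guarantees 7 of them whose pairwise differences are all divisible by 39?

235

Integers whose pairwise differences are multiples of 39 are exactly those sharing a remainder mod 39. By pigeonhole, the 39 residue classes mod 39 are the pigeonholes.
With 234 integers one could put 6 in each residue class and have no class reach 7.
The 235th integer pushes some class to 7, so 39·6 + 1 = 235.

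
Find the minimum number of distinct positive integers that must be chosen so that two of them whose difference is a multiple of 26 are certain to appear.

27

Integers whose pairwise differences are multiples of 26 are exactly those sharing a remainder mod 26. By the pigeonhole principle, the 26 residue classes mod 26 are the pigeonholes.
With 26 integers one could put 1 in each residue class and have no class reach 2.
The 27th integer pushes some class to 2, so 26·1 + 1 = 27.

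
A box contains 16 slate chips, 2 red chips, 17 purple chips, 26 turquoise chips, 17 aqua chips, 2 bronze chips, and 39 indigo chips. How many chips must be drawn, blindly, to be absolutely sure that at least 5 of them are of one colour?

25

Pigeonhole: put each drawn chip into a box by colour. The largest draw with every box below 5 takes min(count, 4) from each colour; colours with fewer than 4 contribute all they have.
Σ min(cᵢ, 4) = 4 + 2 + 4 + 4 + 4 + 2 + 4 = 24.
Draw number 24 + 1 = 25 must push one box to 5.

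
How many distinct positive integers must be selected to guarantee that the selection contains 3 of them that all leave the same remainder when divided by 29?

Pigeonhole: the 29 residue classes mod 29 are the pigeonholes.
With 58 integers one could put 2 in each residue class and have no class reach 3.
The 59th integer pushes some class to 3, so 29·2 + 1 = 59.

59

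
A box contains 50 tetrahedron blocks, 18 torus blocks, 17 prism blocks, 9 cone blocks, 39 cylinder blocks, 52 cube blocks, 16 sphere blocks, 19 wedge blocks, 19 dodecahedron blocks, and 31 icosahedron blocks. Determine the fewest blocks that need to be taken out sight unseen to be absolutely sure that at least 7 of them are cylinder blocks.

238

In the worst case for collecting cylinder blocks, every non-cylinder block comes out first.
There are 50 + 18 + 17 + 9 + 52 + 16 + 19 + 19 + 31 = 231 non-cylinder blocks altogether.
After those, each further block must be cylinder, so 231 + 7 = 238 draws guarantee 7 cylinder blocks.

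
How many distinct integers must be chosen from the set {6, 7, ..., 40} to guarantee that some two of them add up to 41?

A set avoiding the sum 41 can contain at most one of each pair {x, 41−x}, plus the 5 elements whose complement lies outside the range.
The integers 21, …, 40 (20 of them) are such a set: any two sum to at least 21+22 = 43 > 41.
Any 21st integer completes one of the 15 pairs, so 21 choices force a sum of 41.

21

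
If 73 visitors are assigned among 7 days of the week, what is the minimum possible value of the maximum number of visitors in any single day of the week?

Pigeonhole: the 7 days of the week are the holes and the 73 visitors are the pigeons.
If every day of the week held at most 10 visitors, the total would be at most 7 × 10 = 70, which is less than 73.
So some day of the week holds at least ⌈73/7⌉ = 11 visitors.

11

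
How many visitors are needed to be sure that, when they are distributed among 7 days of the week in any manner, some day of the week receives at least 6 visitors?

36

With 35 visitors one could put exactly 5 in each of the 7 days of the week, and no day of the week would reach 6.
One more visitor must land in a day of the week that already has 5, giving it 6.
So 7 × 5 + 1 = 36 visitors are required.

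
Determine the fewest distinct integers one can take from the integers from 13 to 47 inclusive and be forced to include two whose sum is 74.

Two chosen integers sum to 74 exactly when both halves of some pair {x, 74−x} with 27 ≤ x ≤ 74−x ≤ 47 are chosen — 10 such pairs.
The remaining 15 elements (those with no distinct partner in range) can never complete a 74-sum, so the worst case takes all of them and one from each pair: 15 + 10 = 25.
The 26th integer has to be the second member of some pair, so 25 + 1 = 26.

26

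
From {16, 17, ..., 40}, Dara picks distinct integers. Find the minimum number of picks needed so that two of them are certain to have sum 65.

Group the elements by complementary pair {x, 65−x}: {25,40}, {26,39}, {27,38}, …, giving 8 two-element pairs and 9 integers whose partner 65−x falls outside [16,40].
By pigeonhole, treating each of those 17 groups as a pigeonhole, one can pick one integer per group — 17 integers — with no two summing to 65.
The 18th integer lands in an occupied pair, forcing a sum of 65.

18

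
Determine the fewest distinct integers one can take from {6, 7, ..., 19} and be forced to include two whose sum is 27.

A set avoiding the sum 27 can contain at most one of each pair {x, 27−x}, plus the 2 elements whose complement lies outside the range.
The integers 6, …, 13 (8 of them) are such a set: any two sum to at least 6+7 = 13 and at most 12+13 = 25 < 27.
Any 9th integer completes one of the 6 pairs, so 9 choices force a sum of 27.

9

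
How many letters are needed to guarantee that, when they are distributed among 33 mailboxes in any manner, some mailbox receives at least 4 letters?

With 99 letters one could put exactly 3 in each of the 33 mailboxes, and no mailbox would reach 4.
One more letter must land in a mailbox that already has 3, giving it 4.
So 33 × 3 + 1 = 100 letters are required.

100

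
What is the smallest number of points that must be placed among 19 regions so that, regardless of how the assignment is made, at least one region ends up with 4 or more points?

With 57 points one could put exactly 3 in each of the 19 regions, and no region would reach 4.
Pigeonhole: one more point must land in a region that already has 3, giving it 4.
So 19 × 3 + 1 = 58 points are required.

58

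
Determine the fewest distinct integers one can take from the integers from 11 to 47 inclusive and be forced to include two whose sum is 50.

A set avoiding the sum 50 can contain at most one of each pair {x, 50−x}, plus the 9 elements whose complement lies outside the range or equal to its own complement.
The integers 25, …, 47 (23 of them) are such a set: any two sum to at least 25+26 = 51 > 50.
Pigeonhole: any 24th integer completes one of the 14 pairs, so 24 choices force a sum of 50.

24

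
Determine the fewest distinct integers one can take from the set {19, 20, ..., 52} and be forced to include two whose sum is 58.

A set avoiding the sum 58 can contain at most one of each pair {x, 58−x}, plus the 14 elements whose complement lies outside the range or equal to its own complement.
The integers 29, …, 52 (24 of them) are such a set: any two sum to at least 29+30 = 59 > 58.
By the pigeonhole principle, any 25th integer completes one of the 10 pairs, so 25 choices force a sum of 58.

25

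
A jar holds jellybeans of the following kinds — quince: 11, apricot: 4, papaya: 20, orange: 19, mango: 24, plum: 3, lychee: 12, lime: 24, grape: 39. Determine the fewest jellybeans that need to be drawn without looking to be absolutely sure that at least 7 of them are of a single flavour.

50

By the pigeonhole principle, put each drawn jellybean into a box by flavour. The largest draw with every box below 7 takes min(count, 6) from each flavour; flavours with fewer than 6 contribute all they have.
Σ min(cᵢ, 6) = 6 + 4 + 6 + 6 + 6 + 3 + 6 + 6 + 6 = 49.
Draw number 49 + 1 = 50 must push one box to 7.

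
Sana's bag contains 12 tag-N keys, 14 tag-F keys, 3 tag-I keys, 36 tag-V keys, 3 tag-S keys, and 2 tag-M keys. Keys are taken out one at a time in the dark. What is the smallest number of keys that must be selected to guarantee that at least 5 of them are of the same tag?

Pigeonhole: put each drawn key into a box by tag. The largest draw with every box below 5 takes min(count, 4) from each tag; tags with fewer than 4 contribute all they have.
Σ min(cᵢ, 4) = 4 + 4 + 3 + 4 + 3 + 2 = 20.
Draw number 20 + 1 = 21 must push one box to 5.

21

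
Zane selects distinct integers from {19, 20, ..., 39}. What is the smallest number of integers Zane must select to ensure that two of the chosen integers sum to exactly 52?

15

Two chosen integers sum to 52 exactly when both halves of some pair {x, 52−x} with 19 ≤ x ≤ 52−x ≤ 33 are chosen — 7 such pairs.
The remaining 7 elements (those with no distinct partner in range) can never complete a 52-sum, so the worst case takes all of them and one from each pair: 7 + 7 = 14.
The 15th integer has to be the second member of some pair, so 14 + 1 = 15.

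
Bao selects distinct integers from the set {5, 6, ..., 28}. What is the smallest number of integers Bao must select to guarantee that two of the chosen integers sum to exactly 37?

Two chosen integers sum to 37 exactly when both halves of some pair {x, 37−x} with 9 ≤ x ≤ 37−x ≤ 28 are chosen — 10 such pairs.
The remaining 4 elements (those with no distinct partner in range) can never complete a 37-sum, so the worst case takes all of them and one from each pair: 4 + 10 = 14.
By the pigeonhole principle, the 15th integer has to be the second member of some pair, so 14 + 1 = 15.

15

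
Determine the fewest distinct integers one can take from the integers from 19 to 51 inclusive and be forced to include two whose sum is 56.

Two chosen integers sum to 56 exactly when both halves of some pair {x, 56−x} with 19 ≤ x ≤ 56−x ≤ 37 are chosen — 9 such pairs.
The remaining 15 elements (those with no distinct partner in range) can never complete a 56-sum, so the worst case takes all of them and one from each pair: 15 + 9 = 24.
The 25th integer has to be the second member of some pair, so 24 + 1 = 25.

25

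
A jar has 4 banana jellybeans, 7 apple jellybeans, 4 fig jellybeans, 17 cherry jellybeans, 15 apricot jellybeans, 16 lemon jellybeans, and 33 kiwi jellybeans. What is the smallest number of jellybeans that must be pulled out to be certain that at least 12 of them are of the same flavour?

60

By the pigeonhole principle, the 7 flavours are the holes; the jellybeans drawn are the pigeons.
To avoid 12 of any one flavour, the worst case takes at most 11 of each flavour, or every jellybean of a flavour that has fewer than 11.
That gives 4 + 7 + 4 + 11 + 11 + 11 + 11 = 59 jellybeans with no flavour reaching 12.
The next jellybean forces some flavour to 12, so 59 + 1 = 60.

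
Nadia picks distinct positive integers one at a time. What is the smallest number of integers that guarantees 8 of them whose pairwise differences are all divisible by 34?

239

Integers whose pairwise differences are multiples of 34 are exactly those sharing a remainder mod 34. Pigeonhole: the 34 residue classes mod 34 are the pigeonholes.
With 238 integers one could put 7 in each residue class and have no class reach 8.
The 239th integer pushes some class to 8, so 34·7 + 1 = 239.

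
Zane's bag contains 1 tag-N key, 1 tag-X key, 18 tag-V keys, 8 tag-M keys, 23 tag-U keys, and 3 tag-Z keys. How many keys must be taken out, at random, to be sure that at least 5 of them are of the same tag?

18

Pigeonhole: the 6 tags are the holes; the keys drawn are the pigeons.
To avoid 5 of any one tag, the worst case takes at most 4 of each tag, or every key of a tag that has fewer than 4.
That gives 1 + 1 + 4 + 4 + 4 + 3 = 17 keys with no tag reaching 5.
The next key forces some tag to 5, so 17 + 1 = 18.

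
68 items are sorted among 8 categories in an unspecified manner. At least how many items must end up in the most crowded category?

9

The 8 categories are the holes and the 68 items are the pigeons.
If every category held at most 8 items, the total would be at most 8 × 8 = 64, which is less than 68.
So some category holds at least ⌈68/8⌉ = 9 items.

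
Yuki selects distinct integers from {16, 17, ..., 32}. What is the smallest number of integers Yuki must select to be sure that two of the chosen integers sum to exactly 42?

13

Two chosen integers sum to 42 exactly when both halves of some pair {x, 42−x} with 16 ≤ x ≤ 42−x ≤ 26 are chosen — 5 such pairs.
The remaining 7 elements (those with no distinct partner in range) can never complete a 42-sum, so the worst case takes all of them and one from each pair: 7 + 5 = 12.
The 13th integer has to be the second member of some pair, so 12 + 1 = 13.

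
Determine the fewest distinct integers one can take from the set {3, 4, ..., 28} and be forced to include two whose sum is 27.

16

Two chosen integers sum to 27 exactly when both halves of some pair {x, 27−x} with 3 ≤ x ≤ 27−x ≤ 24 are chosen — 11 such pairs.
The remaining 4 elements (those with no distinct partner in range) can never complete a 27-sum, so the worst case takes all of them and one from each pair: 4 + 11 = 15.
The 16th integer has to be the second member of some pair, so 15 + 1 = 16.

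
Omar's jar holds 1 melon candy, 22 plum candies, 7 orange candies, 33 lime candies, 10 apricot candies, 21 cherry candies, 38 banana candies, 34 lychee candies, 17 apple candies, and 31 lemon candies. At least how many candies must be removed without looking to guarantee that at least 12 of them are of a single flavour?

The 10 flavours are the holes; the candies drawn are the pigeons.
To avoid 12 of any one flavour, the worst case takes at most 11 of each flavour, or every candy of a flavour that has fewer than 11.
That gives 1 + 11 + 7 + 11 + 10 + 11 + 11 + 11 + 11 + 11 = 95 candies with no flavour reaching 12.
The next candy forces some flavour to 12, so 95 + 1 = 96.

96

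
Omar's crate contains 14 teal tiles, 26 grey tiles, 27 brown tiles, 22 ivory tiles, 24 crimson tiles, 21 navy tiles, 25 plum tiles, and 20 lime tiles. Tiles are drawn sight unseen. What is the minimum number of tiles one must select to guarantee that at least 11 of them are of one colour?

The 8 colours are the holes; the tiles drawn are the pigeons.
To avoid 11 of any one colour, the worst case takes at most 10 of each colour.
That gives 10 + 10 + 10 + 10 + 10 + 10 + 10 + 10 = 80 tiles with no colour reaching 11.
The next tile forces some colour to 11, so 80 + 1 = 81.

81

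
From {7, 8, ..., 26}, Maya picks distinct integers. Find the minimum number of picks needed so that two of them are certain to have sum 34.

12

Group the elements by complementary pair {x, 34−x}: {8,26}, {9,25}, {10,24}, …, giving 9 two-element pairs, the single value 17 (it cannot pair with itself since the integers are distinct), and 1 integer whose partner 34−x falls outside [7,26].
Treating each of those 11 groups as a pigeonhole, one can pick one integer per group — 11 integers — with no two summing to 34.
The 12th integer lands in an occupied pair, forcing a sum of 34.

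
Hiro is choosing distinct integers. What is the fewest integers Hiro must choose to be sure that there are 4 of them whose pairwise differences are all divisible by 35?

Integers whose pairwise differences are multiples of 35 are exactly those sharing a remainder mod 35. The 35 residue classes mod 35 are the pigeonholes.
With 105 integers one could put 3 in each residue class and have no class reach 4.
The 106th integer pushes some class to 4, so 35·3 + 1 = 106.

106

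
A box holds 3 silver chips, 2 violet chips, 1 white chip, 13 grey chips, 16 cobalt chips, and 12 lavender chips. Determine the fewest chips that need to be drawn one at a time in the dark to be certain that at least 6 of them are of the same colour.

22

By pigeonhole, the 6 colours are the holes; the chips drawn are the pigeons.
To avoid 6 of any one colour, the worst case takes at most 5 of each colour, or every chip of a colour that has fewer than 5.
That gives 3 + 2 + 1 + 5 + 5 + 5 = 21 chips with no colour reaching 6.
The next chip forces some colour to 6, so 21 + 1 = 22.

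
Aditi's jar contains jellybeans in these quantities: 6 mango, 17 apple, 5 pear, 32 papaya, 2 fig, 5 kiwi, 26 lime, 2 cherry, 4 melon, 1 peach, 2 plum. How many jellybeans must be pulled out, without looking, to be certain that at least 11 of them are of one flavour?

The 11 flavours are the holes; the jellybeans drawn are the pigeons.
To avoid 11 of any one flavour, the worst case takes at most 10 of each flavour, or every jellybean of a flavour that has fewer than 10.
That gives 6 + 10 + 5 + 10 + 2 + 5 + 10 + 2 + 4 + 1 + 2 = 57 jellybeans with no flavour reaching 11.
The next jellybean forces some flavour to 11, so 57 + 1 = 58.

58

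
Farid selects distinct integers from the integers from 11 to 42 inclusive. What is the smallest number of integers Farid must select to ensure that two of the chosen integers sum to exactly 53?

Two chosen integers sum to 53 exactly when both halves of some pair {x, 53−x} with 11 ≤ x ≤ 53−x ≤ 42 are chosen — 16 such pairs.
Every element belongs to one of those pairs, so the worst case picks one from each: 16 integers.
The 17th integer has to be the second member of some pair, so 16 + 1 = 17.

17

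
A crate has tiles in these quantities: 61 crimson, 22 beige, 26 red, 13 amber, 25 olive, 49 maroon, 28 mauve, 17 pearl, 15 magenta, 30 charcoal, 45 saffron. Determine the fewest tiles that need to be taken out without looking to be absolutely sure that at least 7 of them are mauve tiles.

In the worst case for collecting mauve tiles, every non-mauve tile comes out first.
There are 61 + 22 + 26 + 13 + 25 + 49 + 17 + 15 + 30 + 45 = 303 non-mauve tiles altogether.
After those, each further tile must be mauve, so 303 + 7 = 310 draws guarantee 7 mauve tiles.

310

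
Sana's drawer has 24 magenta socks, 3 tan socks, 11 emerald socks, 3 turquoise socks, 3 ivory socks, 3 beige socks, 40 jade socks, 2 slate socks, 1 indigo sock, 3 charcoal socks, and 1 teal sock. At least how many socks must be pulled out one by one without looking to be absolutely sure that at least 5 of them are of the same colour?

By the pigeonhole principle, the 11 colours are the holes; the socks drawn are the pigeons.
To avoid 5 of any one colour, the worst case takes at most 4 of each colour, or every sock of a colour that has fewer than 4.
That gives 4 + 3 + 4 + 3 + 3 + 3 + 4 + 2 + 1 + 3 + 1 = 31 socks with no colour reaching 5.
The next sock forces some colour to 5, so 31 + 1 = 32.

32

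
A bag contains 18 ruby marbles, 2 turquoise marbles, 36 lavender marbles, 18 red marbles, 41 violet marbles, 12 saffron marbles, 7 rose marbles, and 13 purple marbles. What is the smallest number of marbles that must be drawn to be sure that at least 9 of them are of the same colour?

An adversary could hand out at most 8 marbles per colour (turquoise, rose run out sooner): 8 + 2 + 8 + 8 + 8 + 8 + 7 + 8 = 57 marbles and still no colour has 9.
By the pigeonhole principle, one more marble lands in a colour already at 8, so 58 draws are enough and 57 are not.

58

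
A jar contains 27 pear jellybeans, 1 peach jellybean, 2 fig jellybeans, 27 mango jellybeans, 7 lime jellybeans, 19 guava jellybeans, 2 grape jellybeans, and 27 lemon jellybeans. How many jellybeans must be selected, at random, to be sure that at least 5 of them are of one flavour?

26

An adversary could hand out at most 4 jellybeans per flavour (peach, fig, grape run out sooner): 4 + 1 + 2 + 4 + 4 + 4 + 2 + 4 = 25 jellybeans and still no flavour has 5.
Pigeonhole: one more jellybean lands in a flavour already at 4, so 26 draws are enough and 25 are not.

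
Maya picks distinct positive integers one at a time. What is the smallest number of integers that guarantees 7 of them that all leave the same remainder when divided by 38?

229

The 38 residue classes mod 38 are the pigeonholes.
With 228 integers one could put 6 in each residue class and have no class reach 7.
The 229th integer pushes some class to 7, so 38·6 + 1 = 229.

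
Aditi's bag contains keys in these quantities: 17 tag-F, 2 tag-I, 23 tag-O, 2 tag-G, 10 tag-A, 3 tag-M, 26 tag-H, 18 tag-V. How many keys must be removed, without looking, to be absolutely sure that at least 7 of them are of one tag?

The 8 tags are the holes; the keys drawn are the pigeons.
To avoid 7 of any one tag, the worst case takes at most 6 of each tag, or every key of a tag that has fewer than 6.
That gives 6 + 2 + 6 + 2 + 6 + 3 + 6 + 6 = 37 keys with no tag reaching 7.
The next key forces some tag to 7, so 37 + 1 = 38.

38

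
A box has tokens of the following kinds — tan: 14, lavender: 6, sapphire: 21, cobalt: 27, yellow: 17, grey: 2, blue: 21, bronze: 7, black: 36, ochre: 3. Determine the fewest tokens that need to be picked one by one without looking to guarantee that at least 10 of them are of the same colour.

By pigeonhole, the 10 colours are the holes; the tokens drawn are the pigeons.
To avoid 10 of any one colour, the worst case takes at most 9 of each colour, or every token of a colour that has fewer than 9.
That gives 9 + 6 + 9 + 9 + 9 + 2 + 9 + 7 + 9 + 3 = 72 tokens with no colour reaching 10.
The next token forces some colour to 10, so 72 + 1 = 73.

73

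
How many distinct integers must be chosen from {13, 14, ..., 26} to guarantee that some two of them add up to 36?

10

Group the elements by complementary pair {x, 36−x}: {13,23}, {14,22}, {15,21}, …, giving 5 two-element pairs, the single value 18 (it cannot pair with itself since the integers are distinct), and 3 integers whose partner 36−x falls outside [13,26].
Treating each of those 9 groups as a pigeonhole, one can pick one integer per group — 9 integers — with no two summing to 36.
The 10th integer lands in an occupied pair, forcing a sum of 36.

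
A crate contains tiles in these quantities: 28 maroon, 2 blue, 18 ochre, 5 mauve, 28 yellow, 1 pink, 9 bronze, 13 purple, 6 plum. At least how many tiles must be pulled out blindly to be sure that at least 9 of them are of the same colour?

55

An adversary could hand out at most 8 tiles per colour (4 colours run out sooner): 8 + 2 + 8 + 5 + 8 + 1 + 8 + 8 + 6 = 54 tiles and still no colour has 9.
One more tile lands in a colour already at 8, so 55 draws are enough and 54 are not.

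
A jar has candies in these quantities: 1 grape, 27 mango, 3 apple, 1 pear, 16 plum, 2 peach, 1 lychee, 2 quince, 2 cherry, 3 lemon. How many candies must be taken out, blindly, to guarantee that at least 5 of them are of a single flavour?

24

By pigeonhole, put each drawn candy into a box by flavour. The largest draw with every box below 5 takes min(count, 4) from each flavour; flavours with fewer than 4 contribute all they have.
Σ min(cᵢ, 4) = 1 + 4 + 3 + 1 + 4 + 2 + 1 + 2 + 2 + 3 = 23.
Draw number 23 + 1 = 24 must push one box to 5.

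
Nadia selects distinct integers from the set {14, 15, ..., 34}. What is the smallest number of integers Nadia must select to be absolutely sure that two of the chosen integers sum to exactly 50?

Two chosen integers sum to 50 exactly when both halves of some pair {x, 50−x} with 16 ≤ x ≤ 50−x ≤ 34 are chosen — 9 such pairs.
The remaining 3 elements (those with no distinct partner in range) can never complete a 50-sum, so the worst case takes all of them and one from each pair: 3 + 9 = 12.
Pigeonhole: the 13th integer has to be the second member of some pair, so 12 + 1 = 13.

13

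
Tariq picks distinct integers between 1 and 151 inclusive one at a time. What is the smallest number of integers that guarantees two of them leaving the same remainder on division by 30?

The 30 residue classes mod 30 are the pigeonholes.
With 30 integers one could put 1 in each residue class and have no class reach 2.
The 31st integer pushes some class to 2, so 30·1 + 1 = 31.

31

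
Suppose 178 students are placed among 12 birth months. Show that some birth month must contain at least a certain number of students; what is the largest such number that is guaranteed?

The 12 birth months are the holes and the 178 students are the pigeons.
If every birth month held at most 14 students, the total would be at most 12 × 14 = 168, which is less than 178.
So some birth month holds at least ⌈178/12⌉ = 15 students.

15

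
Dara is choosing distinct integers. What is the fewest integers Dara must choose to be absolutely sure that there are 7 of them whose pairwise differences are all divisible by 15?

91

Integers whose pairwise differences are multiples of 15 are exactly those sharing a remainder mod 15. Pigeonhole: the 15 residue classes mod 15 are the pigeonholes.
With 90 integers one could put 6 in each residue class and have no class reach 7.
The 91st integer pushes some class to 7, so 15·6 + 1 = 91.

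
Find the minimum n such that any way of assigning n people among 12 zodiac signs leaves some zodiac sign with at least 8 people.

With 84 people one could put exactly 7 in each of the 12 zodiac signs, and no zodiac sign would reach 8.
Pigeonhole: one more person must land in a zodiac sign that already has 7, giving it 8.
So 12 × 7 + 1 = 85 people are required.

85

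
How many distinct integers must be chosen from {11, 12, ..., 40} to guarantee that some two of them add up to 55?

Group the elements by complementary pair {x, 55−x}: {15,40}, {16,39}, {17,38}, …, giving 13 two-element pairs and 4 integers whose partner 55−x falls outside [11,40].
By pigeonhole, treating each of those 17 groups as a pigeonhole, one can pick one integer per group — 17 integers — with no two summing to 55.
The 18th integer lands in an occupied pair, forcing a sum of 55.

18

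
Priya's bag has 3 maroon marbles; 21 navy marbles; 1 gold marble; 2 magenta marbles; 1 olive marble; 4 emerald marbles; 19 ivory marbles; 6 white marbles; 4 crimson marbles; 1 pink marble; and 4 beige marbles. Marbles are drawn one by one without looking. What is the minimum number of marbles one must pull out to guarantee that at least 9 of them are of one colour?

An adversary could hand out at most 8 marbles per colour (9 colours run out sooner): 3 + 8 + 1 + 2 + 1 + 4 + 8 + 6 + 4 + 1 + 4 = 42 marbles and still no colour has 9.
By pigeonhole, one more marble lands in a colour already at 8, so 43 draws are enough and 42 are not.

43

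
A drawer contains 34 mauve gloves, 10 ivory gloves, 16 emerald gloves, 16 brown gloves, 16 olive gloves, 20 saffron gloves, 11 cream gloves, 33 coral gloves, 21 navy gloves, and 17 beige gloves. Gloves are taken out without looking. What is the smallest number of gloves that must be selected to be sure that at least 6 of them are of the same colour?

51

An adversary could hand out at most 5 gloves per colour: 5 + 5 + 5 + 5 + 5 + 5 + 5 + 5 + 5 + 5 = 50 gloves and still no colour has 6.
Pigeonhole: one more glove lands in a colour already at 5, so 51 draws are enough and 50 are not.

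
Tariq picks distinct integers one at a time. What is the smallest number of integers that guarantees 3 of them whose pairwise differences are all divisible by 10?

21

Integers whose pairwise differences are multiples of 10 are exactly those sharing a remainder mod 10. The 10 residue classes mod 10 are the pigeonholes.
With 20 integers one could put 2 in each residue class and have no class reach 3.
The 21st integer pushes some class to 3, so 10·2 + 1 = 21.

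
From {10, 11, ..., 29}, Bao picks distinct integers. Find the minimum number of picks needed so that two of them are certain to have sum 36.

13

A set avoiding the sum 36 can contain at most one of each pair {x, 36−x}, plus the 4 elements whose complement lies outside the range or equal to its own complement.
The integers 18, …, 29 (12 of them) are such a set: any two sum to at least 18+19 = 37 > 36.
By pigeonhole, any 13th integer completes one of the 8 pairs, so 13 choices force a sum of 36.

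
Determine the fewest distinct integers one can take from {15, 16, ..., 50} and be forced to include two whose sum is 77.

25

Group the elements by complementary pair {x, 77−x}: {27,50}, {28,49}, {29,48}, …, giving 12 two-element pairs and 12 integers whose partner 77−x falls outside [15,50].
By the pigeonhole principle, treating each of those 24 groups as a pigeonhole, one can pick one integer per group — 24 integers — with no two summing to 77.
The 25th integer lands in an occupied pair, forcing a sum of 77.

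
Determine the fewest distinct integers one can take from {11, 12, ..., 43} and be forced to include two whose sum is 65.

Two chosen integers sum to 65 exactly when both halves of some pair {x, 65−x} with 22 ≤ x ≤ 65−x ≤ 43 are chosen — 11 such pairs.
The remaining 11 elements (those with no distinct partner in range) can never complete a 65-sum, so the worst case takes all of them and one from each pair: 11 + 11 = 22.
Pigeonhole: the 23rd integer has to be the second member of some pair, so 22 + 1 = 23.

23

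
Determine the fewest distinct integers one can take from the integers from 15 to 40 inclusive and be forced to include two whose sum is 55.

Two chosen integers sum to 55 exactly when both halves of some pair {x, 55−x} with 15 ≤ x ≤ 55−x ≤ 40 are chosen — 13 such pairs.
Every element belongs to one of those pairs, so the worst case picks one from each: 13 integers.
By pigeonhole, the 14th integer has to be the second member of some pair, so 13 + 1 = 14.

14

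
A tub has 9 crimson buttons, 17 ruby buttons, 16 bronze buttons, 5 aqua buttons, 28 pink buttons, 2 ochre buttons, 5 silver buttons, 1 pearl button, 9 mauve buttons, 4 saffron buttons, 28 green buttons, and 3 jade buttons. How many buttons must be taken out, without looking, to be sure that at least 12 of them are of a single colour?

An adversary could hand out at most 11 buttons per colour (8 colours run out sooner): 9 + 11 + 11 + 5 + 11 + 2 + 5 + 1 + 9 + 4 + 11 + 3 = 82 buttons and still no colour has 12.
By the pigeonhole principle, one more button lands in a colour already at 11, so 83 draws are enough and 82 are not.

83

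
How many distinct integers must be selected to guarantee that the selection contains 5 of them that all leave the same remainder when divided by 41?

165

The 41 residue classes mod 41 are the pigeonholes.
With 164 integers one could put 4 in each residue class and have no class reach 5.
The 165th integer pushes some class to 5, so 41·4 + 1 = 165.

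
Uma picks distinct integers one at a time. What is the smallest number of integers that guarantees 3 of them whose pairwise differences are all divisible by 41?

Integers whose pairwise differences are multiples of 41 are exactly those sharing a remainder mod 41. Pigeonhole: the 41 residue classes mod 41 are the pigeonholes.
With 82 integers one could put 2 in each residue class and have no class reach 3.
The 83rd integer pushes some class to 3, so 41·2 + 1 = 83.

83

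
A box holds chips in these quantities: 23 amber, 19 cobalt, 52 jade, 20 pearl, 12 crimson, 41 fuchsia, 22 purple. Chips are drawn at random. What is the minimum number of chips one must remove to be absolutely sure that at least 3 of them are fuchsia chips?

In the worst case for collecting fuchsia chips, every non-fuchsia chip comes out first.
There are 23 + 19 + 52 + 20 + 12 + 22 = 148 non-fuchsia chips altogether.
After those, each further chip must be fuchsia, so 148 + 3 = 151 draws guarantee 3 fuchsia chips.

151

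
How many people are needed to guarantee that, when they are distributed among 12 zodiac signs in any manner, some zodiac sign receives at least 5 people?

49

With 48 people one could put exactly 4 in each of the 12 zodiac signs, and no zodiac sign would reach 5.
By the pigeonhole principle, one more person must land in a zodiac sign that already has 4, giving it 5.
So 12 × 4 + 1 = 49 people are required.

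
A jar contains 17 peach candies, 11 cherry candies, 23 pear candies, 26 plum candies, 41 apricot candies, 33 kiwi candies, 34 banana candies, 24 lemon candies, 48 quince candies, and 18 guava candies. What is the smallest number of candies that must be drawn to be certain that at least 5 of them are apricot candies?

239

In the worst case for collecting apricot candies, every non-apricot candy comes out first.
There are 17 + 11 + 23 + 26 + 33 + 34 + 24 + 48 + 18 = 234 non-apricot candies altogether.
After those, each further candy must be apricot, so 234 + 5 = 239 draws guarantee 5 apricot candies.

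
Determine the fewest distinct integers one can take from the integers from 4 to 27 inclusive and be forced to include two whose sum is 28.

15

A set avoiding the sum 28 can contain at most one of each pair {x, 28−x}, plus the 4 elements whose complement lies outside the range or equal to its own complement.
The integers 14, …, 27 (14 of them) are such a set: any two sum to at least 14+15 = 29 > 28.
By the pigeonhole principle, any 15th integer completes one of the 10 pairs, so 15 choices force a sum of 28.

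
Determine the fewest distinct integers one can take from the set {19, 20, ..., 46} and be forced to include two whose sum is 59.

18

Group the elements by complementary pair {x, 59−x}: {19,40}, {20,39}, {21,38}, …, giving 11 two-element pairs and 6 integers whose partner 59−x falls outside [19,46].
By the pigeonhole principle, treating each of those 17 groups as a pigeonhole, one can pick one integer per group — 17 integers — with no two summing to 59.
The 18th integer lands in an occupied pair, forcing a sum of 59.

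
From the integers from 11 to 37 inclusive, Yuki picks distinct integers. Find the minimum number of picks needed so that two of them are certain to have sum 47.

Two chosen integers sum to 47 exactly when both halves of some pair {x, 47−x} with 11 ≤ x ≤ 47−x ≤ 36 are chosen — 13 such pairs.
The remaining 1 element (those with no distinct partner in range) can never complete a 47-sum, so the worst case takes all of them and one from each pair: 1 + 13 = 14.
The 15th integer has to be the second member of some pair, so 14 + 1 = 15.

15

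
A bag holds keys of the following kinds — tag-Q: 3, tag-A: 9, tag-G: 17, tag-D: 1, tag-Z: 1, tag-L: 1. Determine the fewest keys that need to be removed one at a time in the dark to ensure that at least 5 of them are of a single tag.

By pigeonhole, put each drawn key into a box by tag. The largest draw with every box below 5 takes min(count, 4) from each tag; tags with fewer than 4 contribute all they have.
Σ min(cᵢ, 4) = 3 + 4 + 4 + 1 + 1 + 1 = 14.
Draw number 14 + 1 = 15 must push one box to 5.

15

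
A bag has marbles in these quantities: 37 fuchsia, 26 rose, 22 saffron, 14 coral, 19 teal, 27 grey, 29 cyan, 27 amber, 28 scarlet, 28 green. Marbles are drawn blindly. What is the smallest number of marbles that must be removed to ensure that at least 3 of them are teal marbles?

241

In the worst case for collecting teal marbles, every non-teal marble comes out first.
There are 37 + 26 + 22 + 14 + 27 + 29 + 27 + 28 + 28 = 238 non-teal marbles altogether.
After those, each further marble must be teal, so 238 + 3 = 241 draws guarantee 3 teal marbles.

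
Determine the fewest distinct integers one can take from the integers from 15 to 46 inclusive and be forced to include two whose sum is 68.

21

A set avoiding the sum 68 can contain at most one of each pair {x, 68−x}, plus the 8 elements whose complement lies outside the range or equal to its own complement.
The integers 15, …, 34 (20 of them) are such a set: any two sum to at least 15+16 = 31 and at most 33+34 = 67 < 68.
Pigeonhole: any 21st integer completes one of the 12 pairs, so 21 choices force a sum of 68.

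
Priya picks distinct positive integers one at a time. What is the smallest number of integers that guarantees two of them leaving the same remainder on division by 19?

20

By the pigeonhole principle, the 19 residue classes mod 19 are the pigeonholes.
With 19 integers one could put 1 in each residue class and have no class reach 2.
The 20th integer pushes some class to 2, so 19·1 + 1 = 20.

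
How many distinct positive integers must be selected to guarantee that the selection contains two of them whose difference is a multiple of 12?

Integers whose pairwise differences are multiples of 12 are exactly those sharing a remainder mod 12. The 12 residue classes mod 12 are the pigeonholes.
With 12 integers one could put 1 in each residue class and have no class reach 2.
The 13th integer pushes some class to 2, so 12·1 + 1 = 13.

13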